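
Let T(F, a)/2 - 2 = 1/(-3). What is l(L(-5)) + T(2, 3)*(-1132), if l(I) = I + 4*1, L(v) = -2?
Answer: -11314/3 ≈ -3771.3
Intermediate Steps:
T(F, a) = 10/3 (T(F, a) = 4 + 2/(-3) = 4 + 2*(-1/3) = 4 - 2/3 = 10/3)
l(I) = 4 + I (l(I) = I + 4 = 4 + I)
l(L(-5)) + T(2, 3)*(-1132) = (4 - 2) + (10/3)*(-1132) = 2 - 11320/3 = -11314/3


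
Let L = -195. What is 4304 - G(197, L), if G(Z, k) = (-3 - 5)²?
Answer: 4240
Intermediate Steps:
G(Z, k) = 64 (G(Z, k) = (-8)² = 64)
4304 - G(197, L) = 4304 - 1*64 = 4304 - 64 = 4240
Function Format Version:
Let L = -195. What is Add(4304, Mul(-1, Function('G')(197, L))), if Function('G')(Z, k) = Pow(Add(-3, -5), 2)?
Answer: 4240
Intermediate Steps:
Function('G')(Z, k) = 64 (Function('G')(Z, k) = Pow(-8, 2) = 64)
Add(4304, Mul(-1, Function('G')(197, L))) = Add(4304, Mul(-1, 64)) = Add(4304, -64) = 4240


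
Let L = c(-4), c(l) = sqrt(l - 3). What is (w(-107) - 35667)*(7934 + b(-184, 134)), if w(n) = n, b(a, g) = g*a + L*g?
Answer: 598212828 - 4793716*I*sqrt(7) ≈ 5.9821e+8 - 1.2683e+7*I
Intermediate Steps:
c(l) = sqrt(-3 + l)
L = I*sqrt(7) (L = sqrt(-3 - 4) = sqrt(-7) = I*sqrt(7) ≈ 2.6458*I)
b(a, g) = a*g + I*g*sqrt(7) (b(a, g) = g*a + (I*sqrt(7))*g = a*g + I*g*sqrt(7))
(w(-107) - 35667)*(7934 + b(-184, 134)) = (-107 - 35667)*(7934 + 134*(-184 + I*sqrt(7))) = -35774*(7934 + (-24656 + 134*I*sqrt(7))) = -35774*(-16722 + 134*I*sqrt(7)) = 598212828 - 4793716*I*sqrt(7)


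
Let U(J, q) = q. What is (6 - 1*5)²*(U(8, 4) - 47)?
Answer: -43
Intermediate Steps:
(6 - 1*5)²*(U(8, 4) - 47) = (6 - 1*5)²*(4 - 47) = (6 - 5)²*(-43) = 1²*(-43) = 1*(-43) = -43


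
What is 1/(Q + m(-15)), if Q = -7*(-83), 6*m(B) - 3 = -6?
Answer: 2/1161 ≈ 0.0017227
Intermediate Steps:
m(B) = -½ (m(B) = ½ + (⅙)*(-6) = ½ - 1 = -½)
Q = 581
1/(Q + m(-15)) = 1/(581 - ½) = 1/(1161/2) = 2/1161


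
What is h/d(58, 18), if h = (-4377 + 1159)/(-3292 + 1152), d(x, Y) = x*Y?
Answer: 1609/1117080 ≈ 0.0014404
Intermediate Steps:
d(x, Y) = Y*x
h = 1609/1070 (h = -3218/(-2140) = -3218*(-1/2140) = 1609/1070 ≈ 1.5037)
h/d(58, 18) = 1609/(1070*((18*58))) = (1609/1070)/1044 = (1609/1070)*(1/1044) = 1609/1117080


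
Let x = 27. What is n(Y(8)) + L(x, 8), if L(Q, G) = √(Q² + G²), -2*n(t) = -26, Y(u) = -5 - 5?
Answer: 13 + √793 ≈ 41.160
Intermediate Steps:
Y(u) = -10
n(t) = 13 (n(t) = -½*(-26) = 13)
L(Q, G) = √(G² + Q²)
n(Y(8)) + L(x, 8) = 13 + √(8² + 27²) = 13 + √(64 + 729) = 13 + √793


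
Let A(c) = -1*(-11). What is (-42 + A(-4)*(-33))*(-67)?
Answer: 27135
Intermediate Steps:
A(c) = 11
(-42 + A(-4)*(-33))*(-67) = (-42 + 11*(-33))*(-67) = (-42 - 363)*(-67) = -405*(-67) = 27135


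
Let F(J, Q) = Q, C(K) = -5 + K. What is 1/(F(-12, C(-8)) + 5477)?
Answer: 1/5464 ≈ 0.00018302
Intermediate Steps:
1/(F(-12, C(-8)) + 5477) = 1/((-5 - 8) + 5477) = 1/(-13 + 5477) = 1/5464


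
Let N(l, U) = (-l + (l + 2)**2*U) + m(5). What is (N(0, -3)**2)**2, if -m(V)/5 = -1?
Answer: 2401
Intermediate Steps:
m(V) = 5 (m(V) = -5*(-1) = 5)
N(l, U) = 5 - l + U*(2 + l)**2 (N(l, U) = (-l + (l + 2)**2*U) + 5 = (-l + (2 + l)**2*U) + 5 = (-l + U*(2 + l)**2) + 5 = 5 - l + U*(2 + l)**2)
(N(0, -3)**2)**2 = ((5 - 1*0 - 3*(2 + 0)**2)**2)**2 = ((5 + 0 - 3*2**2)**2)**2 = ((5 + 0 - 3*4)**2)**2 = ((5 + 0 - 12)**2)**2 = ((-7)**2)**2 = 49**2 = 2401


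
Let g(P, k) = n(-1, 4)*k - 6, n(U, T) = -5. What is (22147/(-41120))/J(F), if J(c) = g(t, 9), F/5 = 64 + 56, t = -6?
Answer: 22147/2097120 ≈ 0.010561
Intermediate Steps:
g(P, k) = -6 - 5*k (g(P, k) = -5*k - 6 = -6 - 5*k)
F = 600 (F = 5*(64 + 56) = 5*120 = 600)
J(c) = -51 (J(c) = -6 - 5*9 = -6 - 45 = -51)
(22147/(-41120))/J(F) = (22147/(-41120))/(-51) = (22147*(-1/41120))*(-1/51) = -22147/41120*(-1/51) = 22147/2097120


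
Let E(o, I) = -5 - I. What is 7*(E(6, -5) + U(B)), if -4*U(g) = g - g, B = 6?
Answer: 0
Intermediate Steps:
U(g) = 0 (U(g) = -(g - g)/4 = -¼*0 = 0)
7*(E(6, -5) + U(B)) = 7*((-5 - 1*(-5)) + 0) = 7*((-5 + 5) + 0) = 7*(0 + 0) = 7*0 = 0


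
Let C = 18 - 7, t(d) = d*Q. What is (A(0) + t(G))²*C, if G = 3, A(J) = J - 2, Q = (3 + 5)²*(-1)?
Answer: 413996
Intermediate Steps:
Q = -64 (Q = 8²*(-1) = 64*(-1) = -64)
A(J) = -2 + J
t(d) = -64*d (t(d) = d*(-64) = -64*d)
C = 11
(A(0) + t(G))²*C = ((-2 + 0) - 64*3)²*11 = (-2 - 192)²*11 = (-194)²*11 = 37636*11 = 413996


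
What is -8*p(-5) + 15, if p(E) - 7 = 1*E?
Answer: -1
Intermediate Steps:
p(E) = 7 + E (p(E) = 7 + 1*E = 7 + E)
-8*p(-5) + 15 = -8*(7 - 5) + 15 = -8*2 + 15 = -16 + 15 = -1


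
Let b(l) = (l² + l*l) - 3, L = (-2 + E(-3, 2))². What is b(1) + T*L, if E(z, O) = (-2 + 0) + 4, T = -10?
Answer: -1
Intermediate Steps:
E(z, O) = 2 (E(z, O) = -2 + 4 = 2)
L = 0 (L = (-2 + 2)² = 0² = 0)
b(l) = -3 + 2*l² (b(l) = (l² + l²) - 3 = 2*l² - 3 = -3 + 2*l²)
b(1) + T*L = (-3 + 2*1²) - 10*0 = (-3 + 2*1) + 0 = (-3 + 2) + 0 = -1 + 0 = -1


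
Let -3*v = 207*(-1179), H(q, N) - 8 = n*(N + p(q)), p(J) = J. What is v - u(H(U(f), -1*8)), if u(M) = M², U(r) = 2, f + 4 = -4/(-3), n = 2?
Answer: 81335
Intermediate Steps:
f = -8/3 (f = -4 - 4/(-3) = -4 - 4*(-⅓) = -4 + 4/3 = -8/3 ≈ -2.6667)
H(q, N) = 8 + 2*N + 2*q (H(q, N) = 8 + 2*(N + q) = 8 + (2*N + 2*q) = 8 + 2*N + 2*q)
v = 81351 (v = -69*(-1179) = -⅓*(-244053) = 81351)
v - u(H(U(f), -1*8)) = 81351 - (8 + 2*(-1*8) + 2*2)² = 81351 - (8 + 2*(-8) + 4)² = 81351 - (8 - 16 + 4)² = 81351 - 1*(-4)² = 81351 - 1*16 = 81351 - 16 = 81335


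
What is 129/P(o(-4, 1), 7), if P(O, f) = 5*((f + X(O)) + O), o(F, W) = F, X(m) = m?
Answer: -129/5 ≈ -25.800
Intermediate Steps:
P(O, f) = 5*f + 10*O (P(O, f) = 5*((f + O) + O) = 5*((O + f) + O) = 5*(f + 2*O) = 5*f + 10*O)
129/P(o(-4, 1), 7) = 129/(5*7 + 10*(-4)) = 129/(35 - 40) = 129/(-5) = 129*(-1/5) = -129/5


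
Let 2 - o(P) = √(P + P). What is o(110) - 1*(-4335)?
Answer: 4337 - 2*√55 ≈ 4322.2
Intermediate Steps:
o(P) = 2 - √2*√P (o(P) = 2 - √(P + P) = 2 - √(2*P) = 2 - √2*√P)
o(110) - 1*(-4335) = (2 - √2*√110) - 1*(-4335) = (2 - 2*√55) + 4335 = 4337 - 2*√55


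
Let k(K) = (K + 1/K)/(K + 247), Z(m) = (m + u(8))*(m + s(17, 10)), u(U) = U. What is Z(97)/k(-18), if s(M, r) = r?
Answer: -9262134/65 ≈ -1.4249e+5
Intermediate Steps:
Z(m) = (8 + m)*(10 + m) (Z(m) = (m + 8)*(m + 10) = (8 + m)*(10 + m))
k(K) = (K + 1/K)/(247 + K)
Z(97)/k(-18) = (80 + 97**2 + 18*97)/(((1 + (-18)**2)/((-18)*(247 - 18)))) = (80 + 9409 + 1746)/((-1/18*(1 + 324)/229)) = 11235/((-1/18*1/229*325)) = 11235/(-325/4122) = 11235*(-4122/325) = -9262134/65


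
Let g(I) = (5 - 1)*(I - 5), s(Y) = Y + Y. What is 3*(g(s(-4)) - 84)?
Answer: -408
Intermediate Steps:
s(Y) = 2*Y
g(I) = -20 + 4*I (g(I) = 4*(-5 + I) = -20 + 4*I)
3*(g(s(-4)) - 84) = 3*((-20 + 4*(2*(-4))) - 84) = 3*((-20 + 4*(-8)) - 84) = 3*((-20 - 32) - 84) = 3*(-52 - 84) = 3*(-136) = -408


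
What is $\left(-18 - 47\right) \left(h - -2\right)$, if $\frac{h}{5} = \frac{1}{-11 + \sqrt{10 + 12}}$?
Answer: $- \frac{845}{9} + \frac{325 \sqrt{22}}{99} \approx -78.491$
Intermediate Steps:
$h = \frac{5}{-11 + \sqrt{22}}$ ($h = \frac{5}{-11 + \sqrt{10 + 12}} = \frac{5}{-11 + \sqrt{22}} \approx -0.79245$)
$\left(-18 - 47\right) \left(h - -2\right) = \left(-18 - 47\right) \left(\left(- \frac{5}{9} - \frac{5 \sqrt{22}}{99}\right) - -2\right) = - 65 \left(\left(- \frac{5}{9} - \frac{5 \sqrt{22}}{99}\right) + 2\right) = - 65 \left(\frac{13}{9} - \frac{5 \sqrt{22}}{99}\right) = - \frac{845}{9} + \frac{325 \sqrt{22}}{99}$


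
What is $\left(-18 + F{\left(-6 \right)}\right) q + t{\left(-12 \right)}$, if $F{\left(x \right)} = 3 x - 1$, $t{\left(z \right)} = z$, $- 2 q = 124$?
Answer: $2282$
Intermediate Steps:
$q = -62$ ($q = \left(- \frac{1}{2}\right) 124 = -62$)
$F{\left(x \right)} = -1 + 3 x$
$\left(-18 + F{\left(-6 \right)}\right) q + t{\left(-12 \right)} = \left(-18 + \left(-1 + 3 \left(-6\right)\right)\right) \left(-62\right) - 12 = \left(-18 - 19\right) \left(-62\right) - 12 = \left(-37\right) \left(-62\right) - 12 = 2294 - 12 = 2282$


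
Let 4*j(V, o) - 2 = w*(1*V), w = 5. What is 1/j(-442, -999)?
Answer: -1/552 ≈ -0.0018116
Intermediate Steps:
j(V, o) = ½ + 5*V/4 (j(V, o) = ½ + (5*(1*V))/4 = ½ + (5*V)/4 = ½ + 5*V/4)
1/j(-442, -999) = 1/(½ + (5/4)*(-442)) = 1/(½ - 1105/2) = 1/(-552) = -1/552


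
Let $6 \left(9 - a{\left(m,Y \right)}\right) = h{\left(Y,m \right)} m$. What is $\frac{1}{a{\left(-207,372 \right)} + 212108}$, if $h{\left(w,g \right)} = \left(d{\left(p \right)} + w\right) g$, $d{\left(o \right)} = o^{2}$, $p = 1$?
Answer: $- \frac{2}{4903325} \approx -4.0789 \cdot 10^{-7}$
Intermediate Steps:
$h{\left(w,g \right)} = g \left(1 + w\right)$ ($h{\left(w,g \right)} = \left(1^{2} + w\right) g = \left(1 + w\right) g = g \left(1 + w\right)$)
$a{\left(m,Y \right)} = 9 - \frac{m^{2} \left(1 + Y\right)}{6}$ ($a{\left(m,Y \right)} = 9 - \frac{m \left(1 + Y\right) m}{6} = 9 - \frac{m^{2} \left(1 + Y\right)}{6}$)
$\frac{1}{a{\left(-207,372 \right)} + 212108} = \frac{1}{\left(9 - \frac{\left(-207\right)^{2} \left(1 + 372\right)}{6}\right) + 212108} = \frac{1}{\left(9 - \frac{14283}{2} \cdot 373\right) + 212108} = \frac{1}{\left(9 - \frac{5327559}{2}\right) + 212108} = \frac{1}{- \frac{5327541}{2} + 212108} = \frac{1}{- \frac{4903325}{2}} = - \frac{2}{4903325}$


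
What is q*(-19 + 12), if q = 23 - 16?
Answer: -49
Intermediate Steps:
q = 7
q*(-19 + 12) = 7*(-19 + 12) = 7*(-7) = -49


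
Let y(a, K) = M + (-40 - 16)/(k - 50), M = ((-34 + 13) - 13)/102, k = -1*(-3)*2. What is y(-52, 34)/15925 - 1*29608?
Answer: -15559744169/525525 ≈ -29608.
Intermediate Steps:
k = 6 (k = 3*2 = 6)
M = -⅓ (M = (-21 - 13)*(1/102) = -34*1/102 = -⅓ ≈ -0.33333)
y(a, K) = 31/33 (y(a, K) = -⅓ + (-40 - 16)/(6 - 50) = -⅓ - 56/(-44) = -⅓ - 56*(-1/44) = -⅓ + 14/11 = 31/33)
y(-52, 34)/15925 - 1*29608 = (31/33)/15925 - 1*29608 = (31/33)*(1/15925) - 29608 = 31/525525 - 29608 = -15559744169/525525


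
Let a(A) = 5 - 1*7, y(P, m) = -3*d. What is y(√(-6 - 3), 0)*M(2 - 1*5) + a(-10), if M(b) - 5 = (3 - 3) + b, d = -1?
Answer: 4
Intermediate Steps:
y(P, m) = 3 (y(P, m) = -3*(-1) = 3)
a(A) = -2 (a(A) = 5 - 7 = -2)
M(b) = 5 + b (M(b) = 5 + ((3 - 3) + b) = 5 + (0 + b) = 5 + b)
y(√(-6 - 3), 0)*M(2 - 1*5) + a(-10) = 3*(5 + (2 - 1*5)) - 2 = 3*(5 + (2 - 5)) - 2 = 3*(5 - 3) - 2 = 3*2 - 2 = 6 - 2 = 4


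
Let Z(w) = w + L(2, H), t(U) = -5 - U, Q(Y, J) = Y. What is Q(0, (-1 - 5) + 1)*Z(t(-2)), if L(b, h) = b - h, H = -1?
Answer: 0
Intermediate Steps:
Z(w) = 3 + w (Z(w) = w + (2 - 1*(-1)) = w + (2 + 1) = w + 3 = 3 + w)
Q(0, (-1 - 5) + 1)*Z(t(-2)) = 0*(3 + (-5 - 1*(-2))) = 0*(3 + (-5 + 2)) = 0*(3 - 3) = 0*0 = 0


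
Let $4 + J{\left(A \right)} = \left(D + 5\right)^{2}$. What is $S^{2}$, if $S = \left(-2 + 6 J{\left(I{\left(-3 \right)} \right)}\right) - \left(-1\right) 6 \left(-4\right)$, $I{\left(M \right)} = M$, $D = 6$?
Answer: $456976$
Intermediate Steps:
$J{\left(A \right)} = 117$ ($J{\left(A \right)} = -4 + \left(6 + 5\right)^{2} = -4 + 11^{2} = -4 + 121 = 117$)
$S = 676$ ($S = \left(-2 + 6 \cdot 117\right) - \left(-1\right) 6 \left(-4\right) = \left(-2 + 702\right) - \left(-6\right) \left(-4\right) = 700 - 24 = 676$)
$S^{2} = 676^{2} = 456976$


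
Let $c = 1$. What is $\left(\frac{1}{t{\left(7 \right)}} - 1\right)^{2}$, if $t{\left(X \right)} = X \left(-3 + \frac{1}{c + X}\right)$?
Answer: $\frac{28561}{25921} \approx 1.1018$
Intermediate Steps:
$t{\left(X \right)} = X \left(-3 + \frac{1}{1 + X}\right)$
$\left(\frac{1}{t{\left(7 \right)}} - 1\right)^{2} = \left(\frac{1}{\left(-1\right) 7 \frac{1}{1 + 7} \left(2 + 3 \cdot 7\right)} - 1\right)^{2} = \left(\frac{1}{\left(-1\right) 7 \cdot \frac{1}{8} \left(2 + 21\right)} - 1\right)^{2} = \left(\frac{1}{\left(-1\right) 7 \cdot \frac{1}{8} \cdot 23} - 1\right)^{2} = \left(\frac{1}{- \frac{161}{8}} - 1\right)^{2} = \left(- \frac{8}{161} - 1\right)^{2} = \left(- \frac{169}{161}\right)^{2} = \frac{28561}{25921}$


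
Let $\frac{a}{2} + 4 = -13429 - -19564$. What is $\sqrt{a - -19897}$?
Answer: $\sqrt{32159} \approx 179.33$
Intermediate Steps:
$a = 12262$ ($a = -8 + 2 \left(-13429 - -19564\right) = -8 + 2 \left(-13429 + 19564\right) = -8 + 2 \cdot 6135 = -8 + 12270 = 12262$)
$\sqrt{a - -19897} = \sqrt{12262 - -19897} = \sqrt{12262 + 19897} = \sqrt{32159}$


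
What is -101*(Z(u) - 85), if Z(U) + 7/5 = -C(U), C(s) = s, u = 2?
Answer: 44642/5 ≈ 8928.4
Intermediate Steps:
Z(U) = -7/5 - U
-101*(Z(u) - 85) = -101*((-7/5 - 1*2) - 85) = -101*((-7/5 - 2) - 85) = -101*(-17/5 - 85) = -101*(-442/5) = 44642/5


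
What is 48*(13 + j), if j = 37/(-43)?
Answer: 25056/43 ≈ 582.70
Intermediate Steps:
j = -37/43 (j = 37*(-1/43) = -37/43 ≈ -0.86047)
48*(13 + j) = 48*(13 - 37/43) = 48*(522/43) = 25056/43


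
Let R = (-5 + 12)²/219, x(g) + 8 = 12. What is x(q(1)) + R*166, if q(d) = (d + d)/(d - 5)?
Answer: 9010/219 ≈ 41.142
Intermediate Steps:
q(d) = 2*d/(-5 + d) (q(d) = (2*d)/(-5 + d) = 2*d/(-5 + d))
x(g) = 4 (x(g) = -8 + 12 = 4)
R = 49/219 (R = 7²*(1/219) = 49*(1/219) = 49/219 ≈ 0.22374)
x(q(1)) + R*166 = 4 + (49/219)*166 = 4 + 8134/219 = 9010/219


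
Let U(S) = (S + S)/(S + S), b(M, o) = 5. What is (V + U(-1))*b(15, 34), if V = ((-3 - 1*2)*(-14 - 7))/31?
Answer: 680/31 ≈ 21.935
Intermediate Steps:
V = 105/31 (V = ((-3 - 2)*(-21))*(1/31) = -5*(-21)*(1/31) = 105*(1/31) = 105/31 ≈ 3.3871)
U(S) = 1 (U(S) = (2*S)/((2*S)) = (2*S)*(1/(2*S)) = 1)
(V + U(-1))*b(15, 34) = (105/31 + 1)*5 = (136/31)*5 = 680/31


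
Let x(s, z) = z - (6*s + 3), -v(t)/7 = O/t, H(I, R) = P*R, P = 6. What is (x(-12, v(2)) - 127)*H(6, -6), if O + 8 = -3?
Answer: 702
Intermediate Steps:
H(I, R) = 6*R
O = -11 (O = -8 - 3 = -11)
v(t) = 77/t (v(t) = -(-77)/t = 77/t)
x(s, z) = -3 + z - 6*s (x(s, z) = z - (3 + 6*s) = z + (-3 - 6*s) = -3 + z - 6*s)
(x(-12, v(2)) - 127)*H(6, -6) = ((-3 + 77/2 - 6*(-12)) - 127)*(6*(-6)) = ((-3 + 77*(½) + 72) - 127)*(-36) = ((-3 + 77/2 + 72) - 127)*(-36) = (215/2 - 127)*(-36) = -39/2*(-36) = 702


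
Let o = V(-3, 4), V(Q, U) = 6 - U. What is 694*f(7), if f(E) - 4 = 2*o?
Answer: 5552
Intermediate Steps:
o = 2 (o = 6 - 1*4 = 6 - 4 = 2)
f(E) = 8 (f(E) = 4 + 2*2 = 4 + 4 = 8)
694*f(7) = 694*8 = 5552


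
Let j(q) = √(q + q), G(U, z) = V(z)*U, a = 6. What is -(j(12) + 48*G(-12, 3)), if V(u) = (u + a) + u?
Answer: 6912 - 2*√6 ≈ 6907.1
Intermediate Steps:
V(u) = 6 + 2*u (V(u) = (u + 6) + u = (6 + u) + u = 6 + 2*u)
G(U, z) = U*(6 + 2*z) (G(U, z) = (6 + 2*z)*U = U*(6 + 2*z))
j(q) = √2*√q (j(q) = √(2*q) = √2*√q)
-(j(12) + 48*G(-12, 3)) = -(√2*√12 + 48*(2*(-12)*(3 + 3))) = -(√2*(2*√3) + 48*(2*(-12)*6)) = -(2*√6 + 48*(-144)) = -(2*√6 - 6912) = -(-6912 + 2*√6) = 6912 - 2*√6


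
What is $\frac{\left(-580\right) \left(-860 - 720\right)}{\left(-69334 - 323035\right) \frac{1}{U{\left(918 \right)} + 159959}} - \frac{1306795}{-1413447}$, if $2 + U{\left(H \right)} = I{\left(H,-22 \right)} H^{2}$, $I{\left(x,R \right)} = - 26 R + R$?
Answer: $- \frac{85795492801389284035}{79227540849} \approx -1.0829 \cdot 10^{9}$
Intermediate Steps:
$I{\left(x,R \right)} = - 25 R$
$U{\left(H \right)} = -2 + 550 H^{2}$ ($U{\left(H \right)} = -2 + \left(-25\right) \left(-22\right) H^{2} = -2 + 550 H^{2}$)
$\frac{\left(-580\right) \left(-860 - 720\right)}{\left(-69334 - 323035\right) \frac{1}{U{\left(918 \right)} + 159959}} - \frac{1306795}{-1413447} = \frac{\left(-580\right) \left(-860 - 720\right)}{\left(-69334 - 323035\right) \frac{1}{\left(-2 + 550 \cdot 918^{2}\right) + 159959}} - \frac{1306795}{-1413447} = \frac{\left(-580\right) \left(-1580\right)}{\left(-392369\right) \frac{1}{\left(-2 + 550 \cdot 842724\right) + 159959}} - - \frac{186685}{201921} = \frac{916400}{\left(-392369\right) \frac{1}{\left(-2 + 463498200\right) + 159959}} + \frac{186685}{201921} = \frac{916400}{\left(-392369\right) \frac{1}{463498198 + 159959}} + \frac{186685}{201921} = \frac{916400}{\left(-392369\right) \frac{1}{463658157}} + \frac{186685}{201921} = \frac{916400}{- \frac{392369}{463658157}} + \frac{186685}{201921} = 916400 \left(- \frac{463658157}{392369}\right) + \frac{186685}{201921} = - \frac{424896335074800}{392369} + \frac{186685}{201921} = - \frac{85795492801389284035}{79227540849}$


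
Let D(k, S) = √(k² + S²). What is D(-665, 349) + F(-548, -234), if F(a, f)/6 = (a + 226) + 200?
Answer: -732 + √564026 ≈ 19.017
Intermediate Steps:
F(a, f) = 2556 + 6*a (F(a, f) = 6*((a + 226) + 200) = 6*((226 + a) + 200) = 6*(426 + a) = 2556 + 6*a)
D(k, S) = √(S² + k²)
D(-665, 349) + F(-548, -234) = √(349² + (-665)²) + (2556 + 6*(-548)) = √(121801 + 442225) + (2556 - 3288) = √564026 - 732 = -732 + √564026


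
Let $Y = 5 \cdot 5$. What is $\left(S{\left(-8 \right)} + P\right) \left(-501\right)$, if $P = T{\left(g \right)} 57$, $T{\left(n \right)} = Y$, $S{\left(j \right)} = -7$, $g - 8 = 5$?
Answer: $-710418$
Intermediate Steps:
$Y = 25$
$g = 13$ ($g = 8 + 5 = 13$)
$T{\left(n \right)} = 25$
$P = 1425$ ($P = 25 \cdot 57 = 1425$)
$\left(S{\left(-8 \right)} + P\right) \left(-501\right) = \left(-7 + 1425\right) \left(-501\right) = 1418 \left(-501\right) = -710418$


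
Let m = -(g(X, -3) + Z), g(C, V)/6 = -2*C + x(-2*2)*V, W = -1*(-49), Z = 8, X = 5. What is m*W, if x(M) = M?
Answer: -980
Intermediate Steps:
W = 49
g(C, V) = -24*V - 12*C (g(C, V) = 6*(-2*C + (-2*2)*V) = 6*(-2*C - 4*V) = 6*(-4*V - 2*C) = -24*V - 12*C)
m = -20 (m = -((-24*(-3) - 12*5) + 8) = -((72 - 60) + 8) = -(12 + 8) = -1*20 = -20)
m*W = -20*49 = -980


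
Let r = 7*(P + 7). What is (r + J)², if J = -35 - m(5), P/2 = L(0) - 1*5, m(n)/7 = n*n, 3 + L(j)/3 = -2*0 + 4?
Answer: 35721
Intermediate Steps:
L(j) = 3 (L(j) = -9 + 3*(-2*0 + 4) = -9 + 3*(0 + 4) = -9 + 3*4 = -9 + 12 = 3)
m(n) = 7*n² (m(n) = 7*(n*n) = 7*n²)
P = -4 (P = 2*(3 - 1*5) = 2*(3 - 5) = 2*(-2) = -4)
J = -210 (J = -35 - 7*5² = -35 - 7*25 = -35 - 1*175 = -35 - 175 = -210)
r = 21 (r = 7*(-4 + 7) = 7*3 = 21)
(r + J)² = (21 - 210)² = (-189)² = 35721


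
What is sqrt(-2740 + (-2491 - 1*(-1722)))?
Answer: 11*I*sqrt(29) ≈ 59.237*I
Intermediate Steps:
sqrt(-2740 + (-2491 - 1*(-1722))) = sqrt(-2740 + (-2491 + 1722)) = sqrt(-2740 - 769) = sqrt(-3509) = 11*I*sqrt(29)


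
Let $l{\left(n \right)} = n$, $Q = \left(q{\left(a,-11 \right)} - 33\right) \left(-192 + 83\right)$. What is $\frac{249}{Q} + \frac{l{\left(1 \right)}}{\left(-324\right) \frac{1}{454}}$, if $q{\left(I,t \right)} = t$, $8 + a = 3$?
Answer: $- \frac{524177}{388476} \approx -1.3493$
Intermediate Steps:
$a = -5$ ($a = -8 + 3 = -5$)
$Q = 4796$ ($Q = \left(-11 - 33\right) \left(-192 + 83\right) = \left(-44\right) \left(-109\right) = 4796$)
$\frac{249}{Q} + \frac{l{\left(1 \right)}}{\left(-324\right) \frac{1}{454}} = \frac{249}{4796} + 1 \frac{1}{\left(-324\right) \frac{1}{454}} = 249 \cdot \frac{1}{4796} + 1 \frac{1}{\left(-324\right) \frac{1}{454}} = \frac{249}{4796} + 1 \frac{1}{- \frac{162}{227}} = \frac{249}{4796} + 1 \left(- \frac{227}{162}\right) = \frac{249}{4796} - \frac{227}{162} = - \frac{524177}{388476}$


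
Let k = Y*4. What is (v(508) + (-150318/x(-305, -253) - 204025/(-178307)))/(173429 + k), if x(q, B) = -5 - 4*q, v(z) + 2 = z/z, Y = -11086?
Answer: -2974611584/3107262477825 ≈ -0.00095731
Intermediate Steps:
v(z) = -1 (v(z) = -2 + z/z = -2 + 1 = -1)
k = -44344 (k = -11086*4 = -44344)
(v(508) + (-150318/x(-305, -253) - 204025/(-178307)))/(173429 + k) = (-1 + (-150318/(-5 - 4*(-305)) - 204025/(-178307)))/(173429 - 44344) = (-1 + (-150318/(-5 + 1220) - 204025*(-1/178307)))/129085 = (-1 + (-150318/1215 + 204025/178307))*(1/129085) = (-1 + (-150318*1/1215 + 204025/178307))*(1/129085) = (-1 + (-16702/135 + 204025/178307))*(1/129085) = (-1 - 2950540139/24071445)*(1/129085) = -2974611584/24071445*1/129085 = -2974611584/3107262477825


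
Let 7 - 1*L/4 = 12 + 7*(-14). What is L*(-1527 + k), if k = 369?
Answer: -430776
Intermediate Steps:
L = 372 (L = 28 - 4*(12 + 7*(-14)) = 28 - 4*(12 - 98) = 28 - 4*(-86) = 28 + 344 = 372)
L*(-1527 + k) = 372*(-1527 + 369) = 372*(-1158) = -430776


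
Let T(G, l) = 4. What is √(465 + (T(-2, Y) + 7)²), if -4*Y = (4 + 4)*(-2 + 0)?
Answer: √586 ≈ 24.207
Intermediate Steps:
Y = 4 (Y = -(4 + 4)*(-2 + 0)/4 = -2*(-2) = -¼*(-16) = 4)
√(465 + (T(-2, Y) + 7)²) = √(465 + (4 + 7)²) = √(465 + 11²) = √(465 + 121) = √586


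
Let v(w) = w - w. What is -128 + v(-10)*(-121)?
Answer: -128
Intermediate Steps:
v(w) = 0
-128 + v(-10)*(-121) = -128 + 0*(-121) = -128 + 0 = -128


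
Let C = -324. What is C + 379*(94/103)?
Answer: 2254/103 ≈ 21.883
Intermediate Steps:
C + 379*(94/103) = -324 + 379*(94/103) = -324 + 35626/103 = 2254/103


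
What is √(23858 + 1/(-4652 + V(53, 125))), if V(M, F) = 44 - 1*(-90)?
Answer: √54110802386/1506 ≈ 154.46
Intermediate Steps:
V(M, F) = 134 (V(M, F) = 44 + 90 = 134)
√(23858 + 1/(-4652 + V(53, 125))) = √(23858 + 1/(-4652 + 134)) = √(23858 + 1/(-4518)) = √(23858 - 1/4518) = √(107790443/4518) = √54110802386/1506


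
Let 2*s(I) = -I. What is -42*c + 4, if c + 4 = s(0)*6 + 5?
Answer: -38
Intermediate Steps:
s(I) = -I/2 (s(I) = (-I)/2 = -I/2)
c = 1 (c = -4 + (-½*0*6 + 5) = -4 + (0*6 + 5) = -4 + (0 + 5) = -4 + 5 = 1)
-42*c + 4 = -42*1 + 4 = -42 + 4 = -38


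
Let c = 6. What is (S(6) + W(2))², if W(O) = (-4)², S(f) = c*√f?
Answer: 472 + 192*√6 ≈ 942.30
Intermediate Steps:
S(f) = 6*√f
W(O) = 16
(S(6) + W(2))² = (6*√6 + 16)² = (16 + 6*√6)²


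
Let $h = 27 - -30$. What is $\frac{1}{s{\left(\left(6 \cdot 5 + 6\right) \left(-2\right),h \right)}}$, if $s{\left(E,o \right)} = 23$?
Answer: $\frac{1}{23} \approx 0.043478$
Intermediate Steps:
$h = 57$ ($h = 27 + 30 = 57$)
$\frac{1}{s{\left(\left(6 \cdot 5 + 6\right) \left(-2\right),h \right)}} = \frac{1}{23}$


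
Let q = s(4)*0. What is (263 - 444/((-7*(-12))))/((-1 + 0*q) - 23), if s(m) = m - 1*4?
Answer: -451/42 ≈ -10.738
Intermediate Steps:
s(m) = -4 + m (s(m) = m - 4 = -4 + m)
q = 0 (q = (-4 + 4)*0 = 0*0 = 0)
(263 - 444/((-7*(-12))))/((-1 + 0*q) - 23) = (263 - 444/((-7*(-12))))/((-1 + 0*0) - 23) = (263 - 444/84)/((-1 + 0) - 23) = (263 - 444*1/84)/(-1 - 23) = (263 - 37/7)/(-24) = (1804/7)*(-1/24) = -451/42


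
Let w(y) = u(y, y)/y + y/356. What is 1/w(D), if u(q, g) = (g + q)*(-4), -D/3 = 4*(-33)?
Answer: -89/613 ≈ -0.14519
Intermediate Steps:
D = 396 (D = -12*(-33) = -3*(-132) = 396)
u(q, g) = -4*g - 4*q
w(y) = -8 + y/356 (w(y) = (-4*y - 4*y)/y + y/356 = (-8*y)/y + y*(1/356) = -8 + y/356)
1/w(D) = 1/(-8 + (1/356)*396) = 1/(-8 + 99/89) = 1/(-613/89) = -89/613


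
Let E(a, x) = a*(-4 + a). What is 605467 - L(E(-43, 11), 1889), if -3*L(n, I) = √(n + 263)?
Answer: 605467 + 2*√571/3 ≈ 6.0548e+5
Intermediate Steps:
L(n, I) = -√(263 + n)/3 (L(n, I) = -√(n + 263)/3 = -√(263 + n)/3)
605467 - L(E(-43, 11), 1889) = 605467 - (-1)*√(263 - 43*(-4 - 43))/3 = 605467 - (-1)*√(263 - 43*(-47))/3 = 605467 - (-1)*√(263 + 2021)/3 = 605467 - (-1)*√2284/3 = 605467 - (-1)*2*√571/3 = 605467 - (-2)*√571/3 = 605467 + 2*√571/3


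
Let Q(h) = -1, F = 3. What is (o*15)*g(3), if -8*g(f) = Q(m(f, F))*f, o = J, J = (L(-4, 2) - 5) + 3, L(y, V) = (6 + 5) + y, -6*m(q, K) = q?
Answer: 225/8 ≈ 28.125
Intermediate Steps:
m(q, K) = -q/6
L(y, V) = 11 + y
J = 5 (J = ((11 - 4) - 5) + 3 = (7 - 5) + 3 = 2 + 3 = 5)
o = 5
g(f) = f/8 (g(f) = -(-1)*f/8 = f/8)
(o*15)*g(3) = (5*15)*((⅛)*3) = 75*(3/8) = 225/8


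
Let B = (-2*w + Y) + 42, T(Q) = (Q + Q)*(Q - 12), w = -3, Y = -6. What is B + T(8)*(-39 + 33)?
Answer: 426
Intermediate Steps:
T(Q) = 2*Q*(-12 + Q) (T(Q) = (2*Q)*(-12 + Q) = 2*Q*(-12 + Q))
B = 42 (B = (-2*(-3) - 6) + 42 = (6 - 6) + 42 = 0 + 42 = 42)
B + T(8)*(-39 + 33) = 42 + (2*8*(-12 + 8))*(-39 + 33) = 42 + (2*8*(-4))*(-6) = 42 - 64*(-6) = 42 + 384 = 426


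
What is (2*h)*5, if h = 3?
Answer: 30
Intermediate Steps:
(2*h)*5 = (2*3)*5 = 6*5 = 30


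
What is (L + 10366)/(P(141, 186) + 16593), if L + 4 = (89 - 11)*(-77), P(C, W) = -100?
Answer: 4356/16493 ≈ 0.26411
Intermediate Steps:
L = -6010 (L = -4 + (89 - 11)*(-77) = -4 + 78*(-77) = -4 - 6006 = -6010)
(L + 10366)/(P(141, 186) + 16593) = (-6010 + 10366)/(-100 + 16593) = 4356/16493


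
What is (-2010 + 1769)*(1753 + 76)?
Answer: -440789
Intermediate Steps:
(-2010 + 1769)*(1753 + 76) = -241*1829 = -440789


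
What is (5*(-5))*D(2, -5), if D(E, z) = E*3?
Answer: -150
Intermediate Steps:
D(E, z) = 3*E
(5*(-5))*D(2, -5) = (5*(-5))*(3*2) = -25*6 = -150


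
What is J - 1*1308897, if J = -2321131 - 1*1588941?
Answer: -5218969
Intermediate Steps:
J = -3910072 (J = -2321131 - 1588941 = -3910072)
J - 1*1308897 = -3910072 - 1*1308897 = -3910072 - 1308897 = -5218969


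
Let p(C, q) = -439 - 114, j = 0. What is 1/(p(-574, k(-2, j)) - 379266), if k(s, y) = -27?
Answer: -1/379819 ≈ -2.6328e-6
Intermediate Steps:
p(C, q) = -553
1/(p(-574, k(-2, j)) - 379266) = 1/(-553 - 379266) = 1/(-379819) = -1/379819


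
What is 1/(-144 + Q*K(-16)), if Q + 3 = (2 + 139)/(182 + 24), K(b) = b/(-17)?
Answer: -1751/255960 ≈ -0.0068409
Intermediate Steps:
K(b) = -b/17 (K(b) = b*(-1/17) = -b/17)
Q = -477/206 (Q = -3 + (2 + 139)/(182 + 24) = -3 + 141/206 = -477/206 ≈ -2.3155)
1/(-144 + Q*K(-16)) = 1/(-144 - (-477)*(-16)/3502) = 1/(-144 - 477/206*16/17) = 1/(-144 - 3816/1751) = 1/(-255960/1751) = -1751/255960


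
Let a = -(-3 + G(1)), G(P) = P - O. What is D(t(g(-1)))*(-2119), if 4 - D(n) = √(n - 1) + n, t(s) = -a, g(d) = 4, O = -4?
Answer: -2119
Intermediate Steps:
G(P) = 4 + P (G(P) = P - 1*(-4) = P + 4 = 4 + P)
a = -2 (a = -(-3 + (4 + 1)) = -(-3 + 5) = -1*2 = -2)
t(s) = 2 (t(s) = -1*(-2) = 2)
D(n) = 4 - n - √(-1 + n) (D(n) = 4 - (√(n - 1) + n) = 4 - (√(-1 + n) + n) = 4 - (n + √(-1 + n)) = 4 + (-n - √(-1 + n)) = 4 - n - √(-1 + n))
D(t(g(-1)))*(-2119) = (4 - 1*2 - √(-1 + 2))*(-2119) = (4 - 2 - √1)*(-2119) = (4 - 2 - 1*1)*(-2119) = (4 - 2 - 1)*(-2119) = 1*(-2119) = -2119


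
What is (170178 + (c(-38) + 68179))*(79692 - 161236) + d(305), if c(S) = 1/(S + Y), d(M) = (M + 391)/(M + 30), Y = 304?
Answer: -865996978398492/44555 ≈ -1.9437e+10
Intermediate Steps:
d(M) = (391 + M)/(30 + M)
c(S) = 1/(304 + S) (c(S) = 1/(S + 304) = 1/(304 + S))
(170178 + (c(-38) + 68179))*(79692 - 161236) + d(305) = (170178 + (1/(304 - 38) + 68179))*(79692 - 161236) + (391 + 305)/(30 + 305) = (170178 + (1/266 + 68179))*(-81544) + 696/335 = (170178 + (1/266 + 68179))*(-81544) + (1/335)*696 = (170178 + 18135615/266)*(-81544) + 696/335 = (63402963/266)*(-81544) + 696/335 = -2585065607436/133 + 696/335 = -865996978398492/44555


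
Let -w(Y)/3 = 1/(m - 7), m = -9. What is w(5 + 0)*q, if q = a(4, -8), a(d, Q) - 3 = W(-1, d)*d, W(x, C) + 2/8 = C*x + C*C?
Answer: 75/8 ≈ 9.3750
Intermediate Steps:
W(x, C) = -¼ + C² + C*x (W(x, C) = -¼ + (C*x + C*C) = -¼ + (C*x + C²) = -¼ + (C² + C*x) = -¼ + C² + C*x)
a(d, Q) = 3 + d*(-¼ + d² - d) (a(d, Q) = 3 + (-¼ + d² + d*(-1))*d = 3 + (-¼ + d² - d)*d = 3 + d*(-¼ + d² - d))
q = 50 (q = 3 + 4³ - 1*4² - ¼*4 = 3 + 64 - 1*16 - 1 = 3 + 64 - 16 - 1 = 50)
w(Y) = 3/16 (w(Y) = -3/(-9 - 7) = -3/(-16) = -3*(-1/16) = 3/16)
w(5 + 0)*q = (3/16)*50 = 75/8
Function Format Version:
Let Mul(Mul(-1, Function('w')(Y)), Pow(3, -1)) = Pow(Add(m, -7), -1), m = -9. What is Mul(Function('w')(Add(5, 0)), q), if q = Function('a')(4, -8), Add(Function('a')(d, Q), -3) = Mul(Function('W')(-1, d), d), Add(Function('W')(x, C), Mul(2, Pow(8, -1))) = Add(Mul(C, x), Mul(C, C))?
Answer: Rational(75, 8) ≈ 9.3750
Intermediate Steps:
Function('W')(x, C) = Add(Rational(-1, 4), Pow(C, 2), Mul(C, x)) (Function('W')(x, C) = Add(Rational(-1, 4), Add(Mul(C, x), Mul(C, C))) = Add(Rational(-1, 4), Add(Mul(C, x), Pow(C, 2))) = Add(Rational(-1, 4), Add(Pow(C, 2), Mul(C, x))) = Add(Rational(-1, 4), Pow(C, 2), Mul(C, x)))
Function('a')(d, Q) = Add(3, Mul(d, Add(Rational(-1, 4), Pow(d, 2), Mul(-1, d)))) (Function('a')(d, Q) = Add(3, Mul(Add(Rational(-1, 4), Pow(d, 2), Mul(d, -1)), d)) = Add(3, Mul(Add(Rational(-1, 4), Pow(d, 2), Mul(-1, d)), d)) = Add(3, Mul(d, Add(Rational(-1, 4), Pow(d, 2), Mul(-1, d)))))
q = 50 (q = Add(3, Pow(4, 3), Mul(-1, Pow(4, 2)), Mul(Rational(-1, 4), 4)) = Add(3, 64, Mul(-1, 16), -1) = Add(3, 64, -16, -1) = 50)
Function('w')(Y) = Rational(3, 16) (Function('w')(Y) = Mul(-3, Pow(Add(-9, -7), -1)) = Mul(-3, Pow(-16, -1)) = Mul(-3, Rational(-1, 16)) = Rational(3, 16))
Mul(Function('w')(Add(5, 0)), q) = Mul(Rational(3, 16), 50) = Rational(75, 8)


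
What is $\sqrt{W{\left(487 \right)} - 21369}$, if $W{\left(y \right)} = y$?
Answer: $i \sqrt{20882} \approx 144.51 i$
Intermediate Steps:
$\sqrt{W{\left(487 \right)} - 21369} = \sqrt{487 - 21369} = \sqrt{-20882} = i \sqrt{20882}$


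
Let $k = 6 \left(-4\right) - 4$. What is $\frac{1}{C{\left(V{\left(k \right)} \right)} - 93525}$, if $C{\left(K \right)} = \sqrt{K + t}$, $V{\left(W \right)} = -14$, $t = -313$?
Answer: $- \frac{31175}{2915641984} - \frac{i \sqrt{327}}{8746925952} \approx -1.0692 \cdot 10^{-5} - 2.0674 \cdot 10^{-9} i$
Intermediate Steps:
$k = -28$ ($k = -24 - 4 = -28$)
$C{\left(K \right)} = \sqrt{-313 + K}$ ($C{\left(K \right)} = \sqrt{K - 313} = \sqrt{-313 + K}$)
$\frac{1}{C{\left(V{\left(k \right)} \right)} - 93525} = \frac{1}{\sqrt{-313 - 14} - 93525} = \frac{1}{\sqrt{-327} - 93525} = \frac{1}{i \sqrt{327} - 93525} = \frac{1}{-93525 + i \sqrt{327}}$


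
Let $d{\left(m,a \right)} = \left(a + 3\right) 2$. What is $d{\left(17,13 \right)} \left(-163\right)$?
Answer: $-5216$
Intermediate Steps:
$d{\left(m,a \right)} = 6 + 2 a$ ($d{\left(m,a \right)} = \left(3 + a\right) 2 = 6 + 2 a$)
$d{\left(17,13 \right)} \left(-163\right) = \left(6 + 2 \cdot 13\right) \left(-163\right) = \left(6 + 26\right) \left(-163\right) = 32 \left(-163\right) = -5216$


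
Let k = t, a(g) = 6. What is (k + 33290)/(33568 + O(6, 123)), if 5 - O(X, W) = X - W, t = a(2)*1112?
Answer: 19981/16845 ≈ 1.1862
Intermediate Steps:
t = 6672 (t = 6*1112 = 6672)
k = 6672
O(X, W) = 5 + W - X (O(X, W) = 5 - (X - W) = 5 + (W - X) = 5 + W - X)
(k + 33290)/(33568 + O(6, 123)) = (6672 + 33290)/(33568 + (5 + 123 - 1*6)) = 39962/(33568 + (5 + 123 - 6)) = 39962/(33568 + 122) = 39962/33690 = 39962*(1/33690) = 19981/16845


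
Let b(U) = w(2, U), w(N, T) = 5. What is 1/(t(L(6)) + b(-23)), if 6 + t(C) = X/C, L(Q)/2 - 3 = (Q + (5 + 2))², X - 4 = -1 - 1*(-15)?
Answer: -172/163 ≈ -1.0552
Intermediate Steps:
X = 18 (X = 4 + (-1 - 1*(-15)) = 4 + (-1 + 15) = 4 + 14 = 18)
b(U) = 5
L(Q) = 6 + 2*(7 + Q)² (L(Q) = 6 + 2*(Q + (5 + 2))² = 6 + 2*(Q + 7)² = 6 + 2*(7 + Q)²)
t(C) = -6 + 18/C
1/(t(L(6)) + b(-23)) = 1/((-6 + 18/(6 + 2*(7 + 6)²)) + 5) = 1/((-6 + 18/(6 + 2*13²)) + 5) = 1/((-6 + 18/(6 + 2*169)) + 5) = 1/((-6 + 18/(6 + 338)) + 5) = 1/((-6 + 18/344) + 5) = 1/((-6 + 18*(1/344)) + 5) = 1/((-6 + 9/172) + 5) = 1/(-1023/172 + 5) = 1/(-163/172) = -172/163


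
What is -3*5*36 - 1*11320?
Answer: -11860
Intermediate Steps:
-3*5*36 - 1*11320 = -15*36 - 11320 = -540 - 11320 = -11860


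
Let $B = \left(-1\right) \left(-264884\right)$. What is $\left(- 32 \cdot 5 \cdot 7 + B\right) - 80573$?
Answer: $183191$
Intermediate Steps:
$B = 264884$
$\left(- 32 \cdot 5 \cdot 7 + B\right) - 80573 = \left(- 32 \cdot 5 \cdot 7 + 264884\right) - 80573 = \left(\left(-32\right) 35 + 264884\right) - 80573 = \left(-1120 + 264884\right) - 80573 = 263764 - 80573 = 183191$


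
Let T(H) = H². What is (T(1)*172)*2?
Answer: 344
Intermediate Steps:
(T(1)*172)*2 = (1²*172)*2 = (1*172)*2 = 172*2 = 344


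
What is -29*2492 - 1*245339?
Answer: -317607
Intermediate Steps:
-29*2492 - 1*245339 = -72268 - 245339 = -317607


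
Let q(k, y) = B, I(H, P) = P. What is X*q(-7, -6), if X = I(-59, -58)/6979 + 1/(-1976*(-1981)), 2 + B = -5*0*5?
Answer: 32433067/1951356316 ≈ 0.016621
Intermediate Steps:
B = -2 (B = -2 - 5*0*5 = -2 + 0*5 = -2 + 0 = -2)
q(k, y) = -2
X = -32433067/3902712632 (X = -58/6979 + 1/(-1976*(-1981)) = -58*1/6979 - 1/1976*(-1/1981) = -58/6979 + 1/3914456 = -32433067/3902712632 ≈ -0.0083104)
X*q(-7, -6) = -32433067/3902712632*(-2) = 32433067/1951356316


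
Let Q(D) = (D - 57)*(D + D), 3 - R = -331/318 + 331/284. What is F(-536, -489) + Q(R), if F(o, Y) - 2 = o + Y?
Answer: -1360319433755/1019532168 ≈ -1334.3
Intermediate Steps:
R = 129841/45156 (R = 3 - (-331/318 + 331/284) = 3 - 1*5627/45156 = 3 - 5627/45156 = 129841/45156 ≈ 2.8754)
F(o, Y) = 2 + Y + o (F(o, Y) = 2 + (o + Y) = 2 + (Y + o) = 2 + Y + o)
Q(D) = 2*D*(-57 + D) (Q(D) = (-57 + D)*(2*D) = 2*D*(-57 + D))
F(-536, -489) + Q(R) = (2 - 489 - 536) + 2*(129841/45156)*(-57 + 129841/45156) = -1023 + 2*(129841/45156)*(-2444051/45156) = -1023 - 317338025891/1019532168 = -1360319433755/1019532168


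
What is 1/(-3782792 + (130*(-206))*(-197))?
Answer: 1/1492868 ≈ 6.6985e-7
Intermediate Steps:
1/(-3782792 + (130*(-206))*(-197)) = 1/(-3782792 - 26780*(-197)) = 1/(-3782792 + 5275660) = 1/1492868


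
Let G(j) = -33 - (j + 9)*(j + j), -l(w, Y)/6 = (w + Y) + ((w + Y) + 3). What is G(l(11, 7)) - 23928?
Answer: -129261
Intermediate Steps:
l(w, Y) = -18 - 12*Y - 12*w (l(w, Y) = -6*((w + Y) + ((w + Y) + 3)) = -6*((Y + w) + ((Y + w) + 3)) = -6*((Y + w) + (3 + Y + w)) = -6*(3 + 2*Y + 2*w) = -18 - 12*Y - 12*w)
G(j) = -33 - 2*j*(9 + j) (G(j) = -33 - (9 + j)*2*j = -33 - 2*j*(9 + j))
G(l(11, 7)) - 23928 = (-33 - 18*(-18 - 12*7 - 12*11) - 2*(-18 - 12*7 - 12*11)**2) - 23928 = (-33 - 18*(-18 - 84 - 132) - 2*(-18 - 84 - 132)**2) - 23928 = (-33 - 18*(-234) - 2*(-234)**2) - 23928 = (-33 + 4212 - 2*54756) - 23928 = (-33 + 4212 - 109512) - 23928 = -105333 - 23928 = -129261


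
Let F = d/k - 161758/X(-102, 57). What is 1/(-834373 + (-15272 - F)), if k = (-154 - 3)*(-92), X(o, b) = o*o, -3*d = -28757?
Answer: -37568844/31919621284561 ≈ -1.1770e-6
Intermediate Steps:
d = 28757/3 (d = -1/3*(-28757) = 28757/3 ≈ 9585.7)
X(o, b) = o**2
k = 14444 (k = -157*(-92) = 14444)
F = -559175819/37568844 (F = (28757/3)/14444 - 161758/((-102)**2) = (28757/3)*(1/14444) - 161758/10404 = 28757/43332 - 161758*1/10404 = 28757/43332 - 80879/5202 = -559175819/37568844 ≈ -14.884)
1/(-834373 + (-15272 - F)) = 1/(-834373 + (-15272 - 1*(-559175819/37568844))) = 1/(-834373 + (-15272 + 559175819/37568844)) = 1/(-834373 - 573192209749/37568844) = 1/(-31919621284561/37568844) = -37568844/31919621284561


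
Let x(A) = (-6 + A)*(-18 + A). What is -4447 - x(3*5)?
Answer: -4420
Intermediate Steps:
x(A) = (-18 + A)*(-6 + A)
-4447 - x(3*5) = -4447 - (108 + (3*5)² - 72*5) = -4447 - (108 + 15² - 24*15) = -4447 - (108 + 225 - 360) = -4447 - 1*(-27) = -4447 + 27 = -4420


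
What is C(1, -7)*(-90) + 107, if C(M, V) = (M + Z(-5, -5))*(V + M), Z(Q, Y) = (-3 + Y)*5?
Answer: -20953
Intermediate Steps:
Z(Q, Y) = -15 + 5*Y
C(M, V) = (-40 + M)*(M + V) (C(M, V) = (M + (-15 + 5*(-5)))*(V + M) = (M + (-15 - 25))*(M + V) = (M - 40)*(M + V) = (-40 + M)*(M + V))
C(1, -7)*(-90) + 107 = (1² - 40*1 - 40*(-7) + 1*(-7))*(-90) + 107 = (1 - 40 + 280 - 7)*(-90) + 107 = 234*(-90) + 107 = -21060 + 107 = -20953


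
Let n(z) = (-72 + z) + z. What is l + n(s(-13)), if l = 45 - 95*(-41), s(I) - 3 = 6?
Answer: 3886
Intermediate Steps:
s(I) = 9 (s(I) = 3 + 6 = 9)
l = 3940 (l = 45 + 3895 = 3940)
n(z) = -72 + 2*z
l + n(s(-13)) = 3940 + (-72 + 2*9) = 3940 + (-72 + 18) = 3940 - 54 = 3886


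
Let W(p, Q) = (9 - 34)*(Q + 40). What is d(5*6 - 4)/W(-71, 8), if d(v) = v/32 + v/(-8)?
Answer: 13/6400 ≈ 0.0020313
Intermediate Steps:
W(p, Q) = -1000 - 25*Q (W(p, Q) = -25*(40 + Q) = -1000 - 25*Q)
d(v) = -3*v/32 (d(v) = v*(1/32) + v*(-⅛) = v/32 - v/8 = -3*v/32)
d(5*6 - 4)/W(-71, 8) = (-3*(5*6 - 4)/32)/(-1000 - 25*8) = (-3*(30 - 4)/32)/(-1000 - 200) = -3/32*26/(-1200) = -39/16*(-1/1200) = 13/6400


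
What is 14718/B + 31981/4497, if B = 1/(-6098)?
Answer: -403607354927/4497 ≈ -8.9750e+7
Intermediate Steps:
B = -1/6098 ≈ -0.00016399
14718/B + 31981/4497 = 14718/(-1/6098) + 31981/4497 = 14718*(-6098) + 31981*(1/4497) = -89750364 + 31981/4497 = -403607354927/4497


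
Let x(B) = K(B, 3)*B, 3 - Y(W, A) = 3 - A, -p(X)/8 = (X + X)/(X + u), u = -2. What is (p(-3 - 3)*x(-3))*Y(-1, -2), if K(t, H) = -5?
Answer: 360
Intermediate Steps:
p(X) = -16*X/(-2 + X) (p(X) = -8*(X + X)/(X - 2) = -8*2*X/(-2 + X) = -16*X/(-2 + X))
Y(W, A) = A (Y(W, A) = 3 - (3 - A) = 3 + (-3 + A) = A)
x(B) = -5*B
(p(-3 - 3)*x(-3))*Y(-1, -2) = ((-16*(-3 - 3)/(-2 + (-3 - 3)))*(-5*(-3)))*(-2) = (-16*(-6)/(-2 - 6)*15)*(-2) = (-16*(-6)/(-8)*15)*(-2) = (-16*(-6)*(-⅛)*15)*(-2) = -12*15*(-2) = -180*(-2) = 360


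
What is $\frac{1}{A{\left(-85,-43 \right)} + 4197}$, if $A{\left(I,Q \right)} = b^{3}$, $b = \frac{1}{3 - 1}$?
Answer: $\frac{8}{33577} \approx 0.00023826$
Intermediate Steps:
$b = \frac{1}{2} \approx 0.5$
$A{\left(I,Q \right)} = \frac{1}{8}$ ($A{\left(I,Q \right)} = \left(\frac{1}{2}\right)^{3} = \frac{1}{8}$)
$\frac{1}{A{\left(-85,-43 \right)} + 4197} = \frac{1}{\frac{1}{8} + 4197} = \frac{1}{\frac{33577}{8}} = \frac{8}{33577}$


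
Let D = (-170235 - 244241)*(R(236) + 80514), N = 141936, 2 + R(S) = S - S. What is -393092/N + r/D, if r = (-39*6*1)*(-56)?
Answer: -51240611599933/18501741111072 ≈ -2.7695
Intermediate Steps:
R(S) = -2 (R(S) = -2 + (S - S) = -2 + 0 = -2)
D = -33370291712 (D = (-170235 - 244241)*(-2 + 80514) = -414476*80512 = -33370291712)
r = 13104 (r = -234*1*(-56) = -234*(-56) = 13104)
-393092/N + r/D = -393092/141936 + 13104/(-33370291712) = -393092*1/141936 + 13104*(-1/33370291712) = -98273/35484 - 819/2085643232 = -51240611599933/18501741111072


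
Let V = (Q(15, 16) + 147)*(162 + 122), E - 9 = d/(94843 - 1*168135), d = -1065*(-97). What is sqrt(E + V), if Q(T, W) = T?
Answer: sqrt(61795685476857)/36646 ≈ 214.51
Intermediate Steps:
d = 103305
E = 556323/73292 (E = 9 + 103305/(94843 - 1*168135) = 9 + 103305/(94843 - 168135) = 9 + 103305/(-73292) = 9 + 103305*(-1/73292) = 9 - 103305/73292 = 556323/73292 ≈ 7.5905)
V = 46008 (V = (15 + 147)*(162 + 122) = 162*284 = 46008)
sqrt(E + V) = sqrt(556323/73292 + 46008) = sqrt(3372574659/73292) = sqrt(61795685476857)/36646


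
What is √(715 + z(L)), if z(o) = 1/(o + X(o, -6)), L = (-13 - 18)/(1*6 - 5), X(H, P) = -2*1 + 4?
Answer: √601286/29 ≈ 26.739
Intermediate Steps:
X(H, P) = 2 (X(H, P) = -2 + 4 = 2)
L = -31 (L = -31/(6 - 5) = -31/1 = -31*1 = -31)
z(o) = 1/(2 + o) (z(o) = 1/(o + 2) = 1/(2 + o))
√(715 + z(L)) = √(715 + 1/(2 - 31)) = √(715 + 1/(-29)) = √(715 - 1/29) = √(20734/29) = √601286/29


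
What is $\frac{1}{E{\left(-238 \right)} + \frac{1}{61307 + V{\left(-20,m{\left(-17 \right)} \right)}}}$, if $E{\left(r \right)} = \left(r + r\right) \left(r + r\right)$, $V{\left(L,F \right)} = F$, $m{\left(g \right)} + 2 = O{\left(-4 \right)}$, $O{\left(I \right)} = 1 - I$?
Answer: $\frac{61310}{13891374561} \approx 4.4135 \cdot 10^{-6}$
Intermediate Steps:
$m{\left(g \right)} = 3$ ($m{\left(g \right)} = -2 + \left(1 - -4\right) = -2 + \left(1 + 4\right) = -2 + 5 = 3$)
$E{\left(r \right)} = 4 r^{2}$ ($E{\left(r \right)} = 2 r 2 r = 4 r^{2}$)
$\frac{1}{E{\left(-238 \right)} + \frac{1}{61307 + V{\left(-20,m{\left(-17 \right)} \right)}}} = \frac{1}{4 \left(-238\right)^{2} + \frac{1}{61307 + 3}} = \frac{1}{4 \cdot 56644 + \frac{1}{61310}} = \frac{1}{226576 + \frac{1}{61310}} = \frac{1}{\frac{13891374561}{61310}} = \frac{61310}{13891374561}$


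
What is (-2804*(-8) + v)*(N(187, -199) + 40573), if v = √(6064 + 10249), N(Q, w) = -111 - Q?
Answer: 903448800 + 40275*√16313 ≈ 9.0859e+8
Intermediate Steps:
v = √16313 ≈ 127.72
(-2804*(-8) + v)*(N(187, -199) + 40573) = (-2804*(-8) + √16313)*((-111 - 1*187) + 40573) = (22432 + √16313)*((-111 - 187) + 40573) = (22432 + √16313)*(-298 + 40573) = (22432 + √16313)*40275 = 903448800 + 40275*√16313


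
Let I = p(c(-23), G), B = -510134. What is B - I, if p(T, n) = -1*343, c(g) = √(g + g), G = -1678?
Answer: -509791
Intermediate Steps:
c(g) = √2*√g (c(g) = √(2*g) = √2*√g)
p(T, n) = -343
I = -343
B - I = -510134 - 1*(-343) = -510134 + 343 = -509791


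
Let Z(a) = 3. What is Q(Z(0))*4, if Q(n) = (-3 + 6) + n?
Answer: 24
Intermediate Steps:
Q(n) = 3 + n
Q(Z(0))*4 = (3 + 3)*4 = 6*4 = 24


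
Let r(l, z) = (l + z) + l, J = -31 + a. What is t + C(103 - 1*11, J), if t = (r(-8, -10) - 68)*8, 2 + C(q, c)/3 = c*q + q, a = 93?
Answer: 16630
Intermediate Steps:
J = 62 (J = -31 + 93 = 62)
r(l, z) = z + 2*l
C(q, c) = -6 + 3*q + 3*c*q (C(q, c) = -6 + 3*(c*q + q) = -6 + 3*(q + c*q) = -6 + (3*q + 3*c*q) = -6 + 3*q + 3*c*q)
t = -752 (t = ((-10 + 2*(-8)) - 68)*8 = ((-10 - 16) - 68)*8 = (-26 - 68)*8 = -94*8 = -752)
t + C(103 - 1*11, J) = -752 + (-6 + 3*(103 - 1*11) + 3*62*(103 - 1*11)) = -752 + (-6 + 3*(103 - 11) + 3*62*(103 - 11)) = -752 + (-6 + 3*92 + 3*62*92) = -752 + (-6 + 276 + 17112) = -752 + 17382 = 16630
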